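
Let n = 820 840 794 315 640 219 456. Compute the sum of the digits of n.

88

8+2+0+8+4+0+7+9+4+3+1+5+6+4+0+2+1+9+4+5+6 = 88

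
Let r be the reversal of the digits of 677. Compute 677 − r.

-99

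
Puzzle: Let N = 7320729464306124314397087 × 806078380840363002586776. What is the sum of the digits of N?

7320729464306124314397087 × 806078380840363002586776 = 5901081753158218705177589393658678252079839121512
Sum of its 49 digits: 225.

225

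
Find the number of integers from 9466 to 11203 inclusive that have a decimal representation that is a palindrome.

17

The integers in [9466, 11203] that have a decimal representation that is a palindrome: 9559, 9669, 9779, 9889, 9999, 10001, …, 11011, 11111.
17 qualify.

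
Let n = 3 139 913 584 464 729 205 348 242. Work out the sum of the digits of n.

3+1+3+9+9+1+3+5+8+4+4+6+4+7+2+9+2+0+5+3+4+8+2+4+2 = 108

108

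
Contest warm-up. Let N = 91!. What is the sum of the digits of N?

594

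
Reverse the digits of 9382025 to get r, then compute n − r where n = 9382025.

4179186

Reverse of 9382025 is 5202839.
9382025 − 5202839 = 4179186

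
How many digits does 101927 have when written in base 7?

101927 in base 7 is 603110, which has 6 digits.

6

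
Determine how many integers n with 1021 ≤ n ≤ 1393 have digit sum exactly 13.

34

The integers in [1021, 1393] that have digit sum exactly 13: 1039, 1048, 1057, 1066, 1075, 1084, …, 1381, 1390.
34 qualify.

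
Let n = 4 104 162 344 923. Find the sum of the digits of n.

4+1+0+4+1+6+2+3+4+4+9+2+3 = 43

43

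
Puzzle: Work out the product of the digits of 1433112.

72

1×4×3×3×1×1×2 = 72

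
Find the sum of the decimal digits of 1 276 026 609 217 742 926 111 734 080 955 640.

1+2+7+6+0+2+6+6+0+9+2+1+7+7+4+2+9+2+6+1+1+1+7+3+4+0+8+0+9+5+5+6+4+0 = 133

133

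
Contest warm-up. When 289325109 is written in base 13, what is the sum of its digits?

289325109 in base 13 is 47C30CB8.
Digit sum: 4+7+12+3+0+12+11+8 = 57.

57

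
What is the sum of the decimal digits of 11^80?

11^80 = 204840021458546589812482594366668142542429986589197318528619143395036962199099876801
Sum of its 84 digits: 409.

409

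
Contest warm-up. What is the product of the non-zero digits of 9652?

540

9×6×5×2 = 540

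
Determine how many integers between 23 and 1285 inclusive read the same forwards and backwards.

The integers in [23, 1285] that read the same forwards and backwards: 33, 44, 55, 66, 77, 88, …, 1111, 1221.
100 qualify.

100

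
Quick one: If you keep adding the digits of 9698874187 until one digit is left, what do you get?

9+6+9+8+8+7+4+1+8+7 = 67
6+7 = 13
1+3 = 4

4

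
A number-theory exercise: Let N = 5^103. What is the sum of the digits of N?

5^103 = 986076131526264756764660706603482787091508043886278755962848663330078125
Sum of its 72 digits: 338.

338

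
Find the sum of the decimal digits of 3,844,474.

34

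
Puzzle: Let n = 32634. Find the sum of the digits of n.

18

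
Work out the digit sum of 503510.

14

5+0+3+5+1+0 = 14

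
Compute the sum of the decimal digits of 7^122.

490

7^122 = 12646224338478114526347973053245446797952865873528877847652749322870464818428554425917411639101337928049
Sum of its 104 digits: 490.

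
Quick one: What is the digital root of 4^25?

The digital root of n equals n mod 9 (or 9 when 9 | n), so we need 4^25 mod 9.
4^25 ≡ 4 (mod 9), so the digital root is 4.

4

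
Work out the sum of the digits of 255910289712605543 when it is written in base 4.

50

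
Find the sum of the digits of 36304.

3+6+3+0+4 = 16

16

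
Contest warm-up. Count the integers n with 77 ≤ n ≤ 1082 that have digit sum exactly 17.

The integers in [77, 1082] that have digit sum exactly 17: 89, 98, 179, 188, 197, 269, …, 980, 1079.
64 qualify.

64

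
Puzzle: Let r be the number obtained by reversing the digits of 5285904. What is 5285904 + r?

9381729

Reverse of 5285904 is 4095825.
5285904 + 4095825 = 9381729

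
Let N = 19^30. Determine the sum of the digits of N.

19^30 = 230466617897195215045509519405933293401
Sum of its 39 digits: 163.

163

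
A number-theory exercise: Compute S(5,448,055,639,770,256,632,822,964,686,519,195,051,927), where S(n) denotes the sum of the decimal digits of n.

192

5+4+4+8+0+5+5+6+3+9+7+7+0+2+5+6+6+3+2+8+2+2+9+6+4+6+8+6+5+1+9+1+9+5+0+5+1+9+2+7 = 192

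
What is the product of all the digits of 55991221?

8100

5×5×9×9×1×2×2×1 = 8100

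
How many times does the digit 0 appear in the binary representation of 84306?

84306 in base 2 is 10100100101010010.
The digit 0 appears 10 times.

10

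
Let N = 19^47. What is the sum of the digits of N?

226

19^47 = 1263046223881900339210386091365390321169375020004522243688539
Sum of its 61 digits: 226.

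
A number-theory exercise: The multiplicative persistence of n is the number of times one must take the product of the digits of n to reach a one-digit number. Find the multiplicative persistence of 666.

3

666 → 216 → 12 → 2 (3 steps)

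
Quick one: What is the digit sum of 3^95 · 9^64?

477

3^95 · 9^64 = 25005745253694267115918266546661877100947851924479155683111942268320067287614161820805837058931962084566827
Sum of its 107 digits: 477.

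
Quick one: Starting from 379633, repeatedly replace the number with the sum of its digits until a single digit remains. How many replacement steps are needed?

2

379633 → 31 → 4 (2 steps)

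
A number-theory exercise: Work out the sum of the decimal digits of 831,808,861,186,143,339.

81

8+3+1+8+0+8+8+6+1+1+8+6+1+4+3+3+3+9 = 81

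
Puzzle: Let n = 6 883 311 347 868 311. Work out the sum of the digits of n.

6+8+8+3+3+1+1+3+4+7+8+6+8+3+1+1 = 71

71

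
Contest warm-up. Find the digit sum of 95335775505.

54

9+5+3+3+5+7+7+5+5+0+5 = 54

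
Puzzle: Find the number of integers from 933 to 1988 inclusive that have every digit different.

549

The integers in [933, 1988] that have every digit different: 934, 935, 936, 937, 938, 940, …, 1986, 1987.
549 qualify.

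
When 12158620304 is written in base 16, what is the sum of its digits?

12158620304 in base 16 is 2D4B5D290.
Digit sum: 2+13+4+11+5+13+2+9+0 = 59.

59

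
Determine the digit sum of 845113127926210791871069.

100

8+4+5+1+1+3+1+2+7+9+2+6+2+1+0+7+9+1+8+7+1+0+6+9 = 100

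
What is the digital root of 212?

2+1+2 = 5
(Equivalently, 212 mod 9 = 5.)

5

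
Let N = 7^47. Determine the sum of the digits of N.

175

7^47 = 5243338316756303634461458718861951455543
Sum of its 40 digits: 175.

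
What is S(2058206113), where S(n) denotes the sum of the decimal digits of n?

28

2+0+5+8+2+0+6+1+1+3 = 28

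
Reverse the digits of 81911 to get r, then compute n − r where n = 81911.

69993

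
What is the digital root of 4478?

5

4+4+7+8 = 23
2+3 = 5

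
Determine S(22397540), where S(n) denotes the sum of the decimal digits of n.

2+2+3+9+7+5+4+0 = 32

32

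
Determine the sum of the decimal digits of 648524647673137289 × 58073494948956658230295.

206

648524647673137289 × 58073494948956658230295 = 37662092850919834749797587880505313970255
Sum of its 41 digits: 206.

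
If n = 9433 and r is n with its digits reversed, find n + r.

Reverse of 9433 is 3349.
9433 + 3349 = 12782

12782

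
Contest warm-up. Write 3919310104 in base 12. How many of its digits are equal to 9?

3919310104 in base 12 is 91469B334.
The digit 9 appears 2 times.

2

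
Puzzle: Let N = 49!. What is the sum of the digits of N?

225

49! = 608281864034267560872252163321295376887552831379210240000000000
Sum of its 63 digits: 225.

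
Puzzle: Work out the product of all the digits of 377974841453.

71124480

3×7×7×9×7×4×8×4×1×4×5×3 = 71124480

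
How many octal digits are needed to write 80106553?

9

80106553 in base 8 is 461452071, which has 9 digits.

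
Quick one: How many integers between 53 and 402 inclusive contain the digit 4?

65

The integers in [53, 402] that contain the digit 4: 54, 64, 74, 84, 94, 104, …, 401, 402.
65 qualify.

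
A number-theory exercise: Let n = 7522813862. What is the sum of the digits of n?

7+5+2+2+8+1+3+8+6+2 = 44

44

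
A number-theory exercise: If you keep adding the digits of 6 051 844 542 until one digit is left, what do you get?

3

6+0+5+1+8+4+4+5+4+2 = 39
3+9 = 12
1+2 = 3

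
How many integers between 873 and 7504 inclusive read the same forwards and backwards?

The integers in [873, 7504] that read the same forwards and backwards: 878, 888, 898, 909, 919, 929, …, 7337, 7447.
78 qualify.

78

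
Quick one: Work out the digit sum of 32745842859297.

3+2+7+4+5+8+4+2+8+5+9+2+9+7 = 75

75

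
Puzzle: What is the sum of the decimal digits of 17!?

17! = 355687428096000
Sum of its 15 digits: 63.

63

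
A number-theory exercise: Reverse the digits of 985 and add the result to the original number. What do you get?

Reverse of 985 is 589.
985 + 589 = 1574

1574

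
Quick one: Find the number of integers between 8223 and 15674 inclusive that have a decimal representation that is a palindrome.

The integers in [8223, 15674] that have a decimal representation that is a palindrome: 8228, 8338, 8448, 8558, 8668, 8778, …, 15551, 15651.
75 qualify.

75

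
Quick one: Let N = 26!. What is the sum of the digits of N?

81

26! = 403291461126605635584000000
Sum of its 27 digits: 81.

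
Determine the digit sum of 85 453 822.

37

8+5+4+5+3+8+2+2 = 37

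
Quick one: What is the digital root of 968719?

4

9+6+8+7+1+9 = 40
4+0 = 4
(Equivalently, 968719 mod 9 = 4.)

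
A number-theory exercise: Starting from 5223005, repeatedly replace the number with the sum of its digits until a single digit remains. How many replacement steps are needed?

2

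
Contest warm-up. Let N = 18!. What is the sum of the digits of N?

54

18! = 6402373705728000
Sum of its 16 digits: 54.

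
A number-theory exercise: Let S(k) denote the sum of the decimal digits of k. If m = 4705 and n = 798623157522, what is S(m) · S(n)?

S(4705) = 4+7+0+5 = 16.
S(798623157522) = 7+9+8+6+2+3+1+5+7+5+2+2 = 57.
16 · 57 = 912.

912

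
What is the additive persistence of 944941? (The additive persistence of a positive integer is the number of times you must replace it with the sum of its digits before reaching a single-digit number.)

2

944941 → 31 → 4 (2 steps)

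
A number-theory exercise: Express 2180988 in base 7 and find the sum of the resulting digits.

2180988 in base 7 is 24352365.
Digit sum: 2+4+3+5+2+3+6+5 = 30.

30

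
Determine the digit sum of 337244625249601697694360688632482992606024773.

210

3+3+7+2+4+4+6+2+5+2+4+9+6+0+1+6+9+7+6+9+4+3+6+0+6+8+8+6+3+2+4+8+2+9+9+2+6+0+6+0+2+4+7+7+3 = 210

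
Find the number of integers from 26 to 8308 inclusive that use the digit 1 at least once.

The integers in [26, 8308] that use the digit 1 at least once: 31, 41, 51, 61, 71, 81, …, 8291, 8301.
3024 qualify.

3024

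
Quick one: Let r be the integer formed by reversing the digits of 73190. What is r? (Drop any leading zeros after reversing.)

9137

Reversing 73190 gives 9137.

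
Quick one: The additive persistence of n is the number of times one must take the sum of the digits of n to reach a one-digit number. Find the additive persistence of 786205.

3

786205 → 28 → 10 → 1 (3 steps)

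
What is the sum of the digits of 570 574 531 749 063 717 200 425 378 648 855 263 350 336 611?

187

5+7+0+5+7+4+5+3+1+7+4+9+0+6+3+7+1+7+2+0+0+4+2+5+3+7+8+6+4+8+8+5+5+2+6+3+3+5+0+3+3+6+6+1+1 = 187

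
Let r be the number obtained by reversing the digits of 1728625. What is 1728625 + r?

Reverse of 1728625 is 5268271.
1728625 + 5268271 = 6996896

6996896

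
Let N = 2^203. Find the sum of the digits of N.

2^203 = 12855504354071922204335696738729300820177623950262342682411008
Sum of its 62 digits: 239.

239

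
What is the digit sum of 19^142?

19^142 = 38283473536318872949866687176345119434681006000572778053085551128360710733792547199597858733159945542680409375020648462145743071987297536744988867343801178147851460890695616129761561
Sum of its 182 digits: 856.

856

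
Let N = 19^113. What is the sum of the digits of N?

559

19^113 = 3156144711224622406574156525268164145308490749124715514526554649598602104214132133822653018203811693521913344024650014278208913260696019390559059
Sum of its 145 digits: 559.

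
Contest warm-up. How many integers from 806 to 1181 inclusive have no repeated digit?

195

The integers in [806, 1181] that have no repeated digit: 806, 807, 809, 810, 812, 813, …, 1097, 1098.
195 qualify.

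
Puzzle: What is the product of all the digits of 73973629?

7×3×9×7×3×6×2×9 = 428652

428652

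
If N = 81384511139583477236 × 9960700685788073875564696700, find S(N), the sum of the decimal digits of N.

81384511139583477236 × 9960700685788073875564696700 = 810646755920576279424016888322984838469694321200
Sum of its 48 digits: 223.

223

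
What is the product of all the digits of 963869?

69984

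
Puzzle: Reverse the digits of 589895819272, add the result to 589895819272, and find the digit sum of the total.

56

Reversal of 589895819272 is 272918598985; 589895819272 + 272918598985 = 862814418257.
Digit sum of 862814418257: 8+6+2+8+1+4+4+1+8+2+5+7 = 56.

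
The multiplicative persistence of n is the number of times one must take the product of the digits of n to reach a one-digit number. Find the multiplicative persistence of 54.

54 → 20 → 0 (2 steps)

2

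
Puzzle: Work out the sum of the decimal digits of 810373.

22

8+1+0+3+7+3 = 22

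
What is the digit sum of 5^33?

5^33 = 116415321826934814453125
Sum of its 24 digits: 89.

89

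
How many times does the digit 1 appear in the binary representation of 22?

3

22 in base 2 is 10110.
The digit 1 appears 3 times.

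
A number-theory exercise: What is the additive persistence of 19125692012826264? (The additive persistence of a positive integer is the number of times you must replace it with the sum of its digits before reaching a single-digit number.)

3

19125692012826264 → 66 → 12 → 3 (3 steps)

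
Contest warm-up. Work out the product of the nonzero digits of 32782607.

3×2×7×8×2×6×7 = 28224

28224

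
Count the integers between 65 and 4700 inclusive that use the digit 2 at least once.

The integers in [65, 4700] that use the digit 2 at least once: 72, 82, 92, 102, 112, 120, …, 4682, 4692.
2011 qualify.

2011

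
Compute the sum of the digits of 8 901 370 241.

8+9+0+1+3+7+0+2+4+1 = 35

35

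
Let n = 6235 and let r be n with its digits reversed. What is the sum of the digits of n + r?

Reversal of 6235 is 5326; 6235 + 5326 = 11561.
Digit sum of 11561: 1+1+5+6+1 = 14.

14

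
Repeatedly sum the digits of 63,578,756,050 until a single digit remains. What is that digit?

7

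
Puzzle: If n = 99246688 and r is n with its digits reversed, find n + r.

187910987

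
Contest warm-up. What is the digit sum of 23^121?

725

23^121 = 587581560280191360798487435074919416703550374271084183494091002514617630710798969431674927774402546994537941351820432461813890369213410943667123772857605744326337623
Sum of its 165 digits: 725.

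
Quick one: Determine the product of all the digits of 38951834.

103680

3×8×9×5×1×8×3×4 = 103680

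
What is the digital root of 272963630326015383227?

8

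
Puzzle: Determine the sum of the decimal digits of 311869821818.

56

3+1+1+8+6+9+8+2+1+8+1+8 = 56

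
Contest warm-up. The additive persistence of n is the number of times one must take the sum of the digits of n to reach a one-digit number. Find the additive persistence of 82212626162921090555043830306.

2

82212626162921090555043830306 → 101 → 2 (2 steps)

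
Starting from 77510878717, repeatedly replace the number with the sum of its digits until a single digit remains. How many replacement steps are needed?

77510878717 → 58 → 13 → 4 (3 steps)

3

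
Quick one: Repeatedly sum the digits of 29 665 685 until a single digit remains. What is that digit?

2+9+6+6+5+6+8+5 = 47
4+7 = 11
1+1 = 2
(Equivalently, 29 665 685 mod 9 = 2.)

2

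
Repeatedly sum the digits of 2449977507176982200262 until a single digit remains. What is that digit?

2+4+4+9+9+7+7+5+0+7+1+7+6+9+8+2+2+0+0+2+6+2 = 99
9+9 = 18
1+8 = 9

9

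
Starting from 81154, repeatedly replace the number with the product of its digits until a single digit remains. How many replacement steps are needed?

2

81154 → 160 → 0 (2 steps)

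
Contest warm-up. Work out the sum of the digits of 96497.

9+6+4+9+7 = 35

35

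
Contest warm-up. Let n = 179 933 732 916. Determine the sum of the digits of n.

1+7+9+9+3+3+7+3+2+9+1+6 = 60

60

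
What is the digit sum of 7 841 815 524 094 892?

7+8+4+1+8+1+5+5+2+4+0+9+4+8+9+2 = 77

77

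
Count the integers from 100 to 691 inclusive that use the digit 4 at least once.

194

The integers in [100, 691] that use the digit 4 at least once: 104, 114, 124, 134, 140, 141, …, 674, 684.
194 qualify.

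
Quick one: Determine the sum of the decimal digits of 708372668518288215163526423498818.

7+0+8+3+7+2+6+6+8+5+1+8+2+8+8+2+1+5+1+6+3+5+2+6+4+2+3+4+9+8+8+1+8 = 157

157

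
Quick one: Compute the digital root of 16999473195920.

2

1+6+9+9+9+4+7+3+1+9+5+9+2+0 = 74
7+4 = 11
1+1 = 2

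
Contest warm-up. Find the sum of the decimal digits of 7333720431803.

7+3+3+3+7+2+0+4+3+1+8+0+3 = 44

44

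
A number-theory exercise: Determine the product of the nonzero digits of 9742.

504

9×7×4×2 = 504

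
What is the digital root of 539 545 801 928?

5+3+9+5+4+5+8+0+1+9+2+8 = 59
5+9 = 14
1+4 = 5

5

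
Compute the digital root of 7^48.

1

The digital root of n equals n mod 9 (or 9 when 9 | n), so we need 7^48 mod 9.
7^48 ≡ 1 (mod 9), so the digital root is 1.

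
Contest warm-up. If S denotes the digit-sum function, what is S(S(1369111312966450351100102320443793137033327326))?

11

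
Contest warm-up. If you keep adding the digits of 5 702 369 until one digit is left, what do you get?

5

5+7+0+2+3+6+9 = 32
3+2 = 5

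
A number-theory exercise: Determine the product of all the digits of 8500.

0

8×5×0×0 = 0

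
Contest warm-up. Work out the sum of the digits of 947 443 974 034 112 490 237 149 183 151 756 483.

9+4+7+4+4+3+9+7+4+0+3+4+1+1+2+4+9+0+2+3+7+1+4+9+1+8+3+1+5+1+7+5+6+4+8+3 = 153

153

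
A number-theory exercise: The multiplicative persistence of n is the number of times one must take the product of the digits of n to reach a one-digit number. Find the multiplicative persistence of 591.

3

591 → 45 → 20 → 0 (3 steps)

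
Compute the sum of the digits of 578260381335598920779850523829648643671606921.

218

5+7+8+2+6+0+3+8+1+3+3+5+5+9+8+9+2+0+7+7+9+8+5+0+5+2+3+8+2+9+6+4+8+6+4+3+6+7+1+6+0+6+9+2+1 = 218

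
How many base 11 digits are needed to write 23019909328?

23019909328 in base 11 is 9843158659, which has 10 digits.

10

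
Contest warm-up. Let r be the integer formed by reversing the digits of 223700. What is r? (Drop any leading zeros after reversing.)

Reversing 223700 gives 7322.

7322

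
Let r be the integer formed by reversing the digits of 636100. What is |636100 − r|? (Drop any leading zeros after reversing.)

634464

Reverse of 636100 is 1636.
|636100 − 1636| = 634464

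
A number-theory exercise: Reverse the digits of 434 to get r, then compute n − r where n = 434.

Reverse of 434 is 434.
434 − 434 = 0

0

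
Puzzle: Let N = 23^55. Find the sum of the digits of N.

23^55 = 785291652424037263548733517675617858730558099314688805476989869947753298407
Sum of its 75 digits: 392.

392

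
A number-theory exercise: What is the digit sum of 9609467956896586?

103

9+6+0+9+4+6+7+9+5+6+8+9+6+5+8+6 = 103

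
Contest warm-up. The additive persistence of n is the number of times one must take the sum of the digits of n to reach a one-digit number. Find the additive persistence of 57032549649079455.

57032549649079455 → 84 → 12 → 3 (3 steps)

3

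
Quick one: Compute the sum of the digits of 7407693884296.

73

7+4+0+7+6+9+3+8+8+4+2+9+6 = 73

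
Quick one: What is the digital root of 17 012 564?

1+7+0+1+2+5+6+4 = 26
2+6 = 8

8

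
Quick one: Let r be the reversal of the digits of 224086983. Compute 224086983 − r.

-165593439

Reverse of 224086983 is 389680422.
224086983 − 389680422 = -165593439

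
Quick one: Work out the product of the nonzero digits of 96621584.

9×6×6×2×1×5×8×4 = 103680

103680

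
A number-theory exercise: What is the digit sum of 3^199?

423

3^199 = 88537996291958256446260440678593208943077817551131498658191653913030830300434060998128233014667
Sum of its 95 digits: 423.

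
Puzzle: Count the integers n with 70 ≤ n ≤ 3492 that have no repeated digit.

1903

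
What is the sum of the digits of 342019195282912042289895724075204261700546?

167

3+4+2+0+1+9+1+9+5+2+8+2+9+1+2+0+4+2+2+8+9+8+9+5+7+2+4+0+7+5+2+0+4+2+6+1+7+0+0+5+4+6 = 167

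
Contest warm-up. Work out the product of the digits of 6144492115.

6×1×4×4×4×9×2×1×1×5 = 34560

34560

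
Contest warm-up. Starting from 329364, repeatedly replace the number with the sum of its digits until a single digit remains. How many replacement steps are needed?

329364 → 27 → 9 (2 steps)

2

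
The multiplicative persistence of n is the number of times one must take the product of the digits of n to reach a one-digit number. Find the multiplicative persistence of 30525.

30525 → 0 (1 step)

1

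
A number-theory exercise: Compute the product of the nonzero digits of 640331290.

3888

6×4×3×3×1×2×9 = 3888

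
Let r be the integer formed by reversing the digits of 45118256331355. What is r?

Reversing 45118256331355 gives 55313365281154.

55313365281154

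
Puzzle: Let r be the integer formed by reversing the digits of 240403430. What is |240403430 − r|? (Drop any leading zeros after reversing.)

206099388

Reverse of 240403430 is 34304042.
|240403430 − 34304042| = 206099388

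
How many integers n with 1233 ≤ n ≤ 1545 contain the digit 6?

58

The integers in [1233, 1545] that contain the digit 6: 1236, 1246, 1256, 1260, 1261, 1262, …, 1526, 1536.
58 qualify.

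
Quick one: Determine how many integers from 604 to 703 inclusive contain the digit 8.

The integers in [604, 703] that contain the digit 8: 608, 618, 628, 638, 648, 658, …, 689, 698.
19 qualify.

19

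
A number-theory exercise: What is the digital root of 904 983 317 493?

9+0+4+9+8+3+3+1+7+4+9+3 = 60
6+0 = 6
(Equivalently, 904 983 317 493 mod 9 = 6.)

6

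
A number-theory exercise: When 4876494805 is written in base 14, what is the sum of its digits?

4876494805 in base 14 is 343912377.
Digit sum: 3+4+3+9+1+2+3+7+7 = 39.

39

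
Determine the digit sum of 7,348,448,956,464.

7+3+4+8+4+4+8+9+5+6+4+6+4 = 72

72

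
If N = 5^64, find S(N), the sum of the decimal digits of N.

166

5^64 = 542101086242752217003726400434970855712890625
Sum of its 45 digits: 166.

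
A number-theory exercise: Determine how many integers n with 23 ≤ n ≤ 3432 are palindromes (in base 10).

121

The integers in [23, 3432] that are palindromes (in base 10): 33, 44, 55, 66, 77, 88, …, 3223, 3333.
121 qualify.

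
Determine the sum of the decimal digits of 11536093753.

43

1+1+5+3+6+0+9+3+7+5+3 = 43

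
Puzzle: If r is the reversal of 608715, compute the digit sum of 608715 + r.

Reversal of 608715 is 517806; 608715 + 517806 = 1126521.
Digit sum of 1126521: 1+1+2+6+5+2+1 = 18.

18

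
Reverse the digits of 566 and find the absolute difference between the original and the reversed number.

Reverse of 566 is 665.
|566 − 665| = 99

99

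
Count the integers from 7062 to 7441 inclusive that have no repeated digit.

216

The integers in [7062, 7441] that have no repeated digit: 7062, 7063, 7064, 7065, 7068, 7069, …, 7438, 7439.
216 qualify.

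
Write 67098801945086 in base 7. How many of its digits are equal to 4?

67098801945086 in base 7 is 20063504602036652.
The digit 4 appears 1 time.

1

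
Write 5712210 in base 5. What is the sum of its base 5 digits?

22

5712210 in base 5 is 2430242320.
Digit sum: 2+4+3+0+2+4+2+3+2+0 = 22.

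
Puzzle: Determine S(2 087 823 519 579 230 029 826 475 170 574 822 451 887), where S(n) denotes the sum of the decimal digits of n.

183

2+0+8+7+8+2+3+5+1+9+5+7+9+2+3+0+0+2+9+8+2+6+4+7+5+1+7+0+5+7+4+8+2+2+4+5+1+8+8+7 = 183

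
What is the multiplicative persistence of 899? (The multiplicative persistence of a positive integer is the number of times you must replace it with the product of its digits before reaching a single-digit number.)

899 → 648 → 192 → 18 → 8 (4 steps)

4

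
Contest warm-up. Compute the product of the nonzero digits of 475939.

34020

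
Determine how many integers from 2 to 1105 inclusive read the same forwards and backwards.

108

The integers in [2, 1105] that read the same forwards and backwards: 2, 3, 4, 5, 6, 7, …, 999, 1001.
108 qualify.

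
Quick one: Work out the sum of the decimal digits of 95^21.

95^21 = 340561626288115122639539918422698974609375
Sum of its 42 digits: 197.

197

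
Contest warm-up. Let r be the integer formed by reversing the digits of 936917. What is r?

719639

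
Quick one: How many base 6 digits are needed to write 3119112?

3119112 in base 6 is 150504200, which has 9 digits.

9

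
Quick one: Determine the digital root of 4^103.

4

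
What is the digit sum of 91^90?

748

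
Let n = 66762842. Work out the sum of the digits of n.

6+6+7+6+2+8+4+2 = 41

41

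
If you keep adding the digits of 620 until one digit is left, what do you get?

8

6+2+0 = 8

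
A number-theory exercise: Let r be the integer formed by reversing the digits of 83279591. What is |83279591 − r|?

63682353

Reverse of 83279591 is 19597238.
|83279591 − 19597238| = 63682353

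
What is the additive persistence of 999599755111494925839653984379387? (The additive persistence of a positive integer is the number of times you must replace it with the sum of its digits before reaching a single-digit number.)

3

999599755111494925839653984379387 → 195 → 15 → 6 (3 steps)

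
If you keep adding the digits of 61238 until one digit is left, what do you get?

6+1+2+3+8 = 20
2+0 = 2

2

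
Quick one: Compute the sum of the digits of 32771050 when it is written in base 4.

22

32771050 in base 4 is 1331000233222.
Digit sum: 1+3+3+1+0+0+0+2+3+3+2+2+2 = 22.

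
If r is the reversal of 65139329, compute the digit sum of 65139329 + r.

Reversal of 65139329 is 92393156; 65139329 + 92393156 = 157532485.
Digit sum of 157532485: 1+5+7+5+3+2+4+8+5 = 40.

40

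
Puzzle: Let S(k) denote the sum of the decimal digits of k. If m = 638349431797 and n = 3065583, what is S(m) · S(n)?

S(638349431797) = 6+3+8+3+4+9+4+3+1+7+9+7 = 64.
S(3065583) = 3+0+6+5+5+8+3 = 30.
64 · 30 = 1920.

1920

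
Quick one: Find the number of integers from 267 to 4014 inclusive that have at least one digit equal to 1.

The integers in [267, 4014] that have at least one digit equal to 1: 271, 281, 291, 301, 310, 311, …, 4013, 4014.
1684 qualify.

1684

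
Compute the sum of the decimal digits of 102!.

630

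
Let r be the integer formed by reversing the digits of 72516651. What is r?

Reversing 72516651 gives 15661527.

15661527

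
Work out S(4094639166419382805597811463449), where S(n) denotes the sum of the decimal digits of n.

149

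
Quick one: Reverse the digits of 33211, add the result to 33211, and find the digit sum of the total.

20

Reversal of 33211 is 11233; 33211 + 11233 = 44444.
Digit sum of 44444: 4+4+4+4+4 = 20.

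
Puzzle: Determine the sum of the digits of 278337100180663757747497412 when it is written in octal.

100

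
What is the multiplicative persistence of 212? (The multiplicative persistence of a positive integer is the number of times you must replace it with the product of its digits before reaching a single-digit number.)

1

212 → 4 (1 step)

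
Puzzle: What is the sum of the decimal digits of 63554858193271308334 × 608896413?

63554858193271308334 × 608896413 = 38698325182606560380389605942
Sum of its 29 digits: 135.

135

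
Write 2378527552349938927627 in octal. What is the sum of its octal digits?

67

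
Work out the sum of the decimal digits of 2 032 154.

17

2+0+3+2+1+5+4 = 17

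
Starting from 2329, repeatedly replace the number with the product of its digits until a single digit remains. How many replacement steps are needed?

2329 → 108 → 0 (2 steps)

2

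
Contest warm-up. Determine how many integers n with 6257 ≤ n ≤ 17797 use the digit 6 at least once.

4415

The integers in [6257, 17797] that use the digit 6 at least once: 6257, 6258, 6259, 6260, 6261, 6262, …, 17786, 17796.
4415 qualify.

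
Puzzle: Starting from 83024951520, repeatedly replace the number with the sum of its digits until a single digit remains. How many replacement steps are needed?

3

83024951520 → 39 → 12 → 3 (3 steps)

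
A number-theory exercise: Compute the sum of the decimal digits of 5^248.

5^248 = 221085915010417782409890607687690229020569609329568803456606808836315950160958132684070592088890578599950010725021431388083074533038897835357516896692686714231967926025390625
Sum of its 174 digits: 790.

790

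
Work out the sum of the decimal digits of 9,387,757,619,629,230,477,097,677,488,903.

170

9+3+8+7+7+5+7+6+1+9+6+2+9+2+3+0+4+7+7+0+9+7+6+7+7+4+8+8+9+0+3 = 170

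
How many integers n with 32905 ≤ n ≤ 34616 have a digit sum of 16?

112

The integers in [32905, 34616] that have a digit sum of 16: 32911, 32920, 33019, 33028, 33037, 33046, …, 34603, 34612.
112 qualify.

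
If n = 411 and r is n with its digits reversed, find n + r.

525

Reverse of 411 is 114.
411 + 114 = 525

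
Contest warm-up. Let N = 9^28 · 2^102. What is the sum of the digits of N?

288

9^28 · 2^102 = 2653687764540626873902323866289892340348757699109620547584
Sum of its 58 digits: 288.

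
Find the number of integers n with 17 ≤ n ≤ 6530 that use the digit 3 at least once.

2533

The integers in [17, 6530] that use the digit 3 at least once: 23, 30, 31, 32, 33, 34, …, 6523, 6530.
2533 qualify.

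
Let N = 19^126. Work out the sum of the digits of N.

730

19^126 = 132725301345619127234180334644913038019988235368150507831319273684857900838506466188633978807677595455245688020990773093081215804353384303074292685109799979147481
Sum of its 162 digits: 730.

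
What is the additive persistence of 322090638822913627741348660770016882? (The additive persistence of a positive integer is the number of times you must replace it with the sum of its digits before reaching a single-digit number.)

322090638822913627741348660770016882 → 151 → 7 (2 steps)

2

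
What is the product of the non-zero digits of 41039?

4×1×3×9 = 108

108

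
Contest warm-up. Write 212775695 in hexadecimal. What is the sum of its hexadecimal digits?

212775695 in base 16 is CAEB30F.
Digit sum: 12+10+14+11+3+0+15 = 65.

65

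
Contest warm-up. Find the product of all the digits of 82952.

8×2×9×5×2 = 1440

1440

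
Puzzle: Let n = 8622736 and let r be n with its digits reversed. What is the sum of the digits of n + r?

Reversal of 8622736 is 6372268; 8622736 + 6372268 = 14995004.
Digit sum of 14995004: 1+4+9+9+5+0+0+4 = 32.

32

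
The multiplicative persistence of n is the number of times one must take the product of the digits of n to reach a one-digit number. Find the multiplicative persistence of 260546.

1

260546 → 0 (1 step)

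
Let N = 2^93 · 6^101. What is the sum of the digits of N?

486

2^93 · 6^101 = 38820925557194320433628948560501648344505756805651301662384462379840074343599432329895482029540219658698752
Sum of its 107 digits: 486.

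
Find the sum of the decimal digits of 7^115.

412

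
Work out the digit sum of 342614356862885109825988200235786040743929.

3+4+2+6+1+4+3+5+6+8+6+2+8+8+5+1+0+9+8+2+5+9+8+8+2+0+0+2+3+5+7+8+6+0+4+0+7+4+3+9+2+9 = 192

192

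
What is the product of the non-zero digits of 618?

6×1×8 = 48

48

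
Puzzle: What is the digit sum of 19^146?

838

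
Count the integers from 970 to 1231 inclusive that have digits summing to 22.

3

The integers in [970, 1231] that have digits summing to 22: 976, 985, 994.
3 qualify.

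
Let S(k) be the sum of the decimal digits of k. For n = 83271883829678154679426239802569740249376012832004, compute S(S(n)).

First digit sum: 230.
2+3+0 = 5.

5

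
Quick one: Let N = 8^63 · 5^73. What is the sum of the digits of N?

8^63 · 5^73 = 830767497365572420564879412675215360000000000000000000000000000000000000000000000000000000000000000000000000
Sum of its 108 digits: 166.

166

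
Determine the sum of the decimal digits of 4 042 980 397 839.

66

4+0+4+2+9+8+0+3+9+7+8+3+9 = 66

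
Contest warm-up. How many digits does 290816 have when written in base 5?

8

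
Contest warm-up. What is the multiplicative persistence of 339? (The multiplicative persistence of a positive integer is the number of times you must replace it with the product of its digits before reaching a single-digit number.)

339 → 81 → 8 (2 steps)

2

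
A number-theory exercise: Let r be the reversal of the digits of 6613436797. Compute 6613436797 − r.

Reverse of 6613436797 is 7976343166.
6613436797 − 7976343166 = -1362906369

-1362906369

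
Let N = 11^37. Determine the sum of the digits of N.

200

11^37 = 340039485861577398992406882305761986971
Sum of its 39 digits: 200.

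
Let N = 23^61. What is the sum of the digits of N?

320

23^61 = 116251347890871361278564061113207303341454579698200248077134264441710043082362528823
Sum of its 84 digits: 320.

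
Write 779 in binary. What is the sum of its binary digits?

5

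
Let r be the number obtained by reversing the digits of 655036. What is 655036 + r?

1285592

Reverse of 655036 is 630556.
655036 + 630556 = 1285592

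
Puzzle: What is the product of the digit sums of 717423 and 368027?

S(717423) = 7+1+7+4+2+3 = 24.
S(368027) = 3+6+8+0+2+7 = 26.
24 · 26 = 624.

624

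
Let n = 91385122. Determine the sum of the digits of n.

31

9+1+3+8+5+1+2+2 = 31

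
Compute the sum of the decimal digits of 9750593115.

45

9+7+5+0+5+9+3+1+1+5 = 45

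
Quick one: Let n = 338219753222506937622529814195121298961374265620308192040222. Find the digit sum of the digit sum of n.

First digit sum: 238.
2+3+8 = 13.

13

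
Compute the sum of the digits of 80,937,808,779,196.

82

8+0+9+3+7+8+0+8+7+7+9+1+9+6 = 82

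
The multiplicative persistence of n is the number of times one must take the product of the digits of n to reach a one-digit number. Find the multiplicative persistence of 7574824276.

2

7574824276 → 5268480 → 0 (2 steps)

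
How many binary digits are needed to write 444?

444 in base 2 is 110111100, which has 9 digits.

9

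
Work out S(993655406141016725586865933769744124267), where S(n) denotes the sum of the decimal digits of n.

186

9+9+3+6+5+5+4+0+6+1+4+1+0+1+6+7+2+5+5+8+6+8+6+5+9+3+3+7+6+9+7+4+4+1+2+4+2+6+7 = 186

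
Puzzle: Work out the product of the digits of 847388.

43008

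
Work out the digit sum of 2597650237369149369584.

2+5+9+7+6+5+0+2+3+7+3+6+9+1+4+9+3+6+9+5+8+4 = 113

113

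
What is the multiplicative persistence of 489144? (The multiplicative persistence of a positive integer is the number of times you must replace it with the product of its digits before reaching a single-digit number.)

2

489144 → 4608 → 0 (2 steps)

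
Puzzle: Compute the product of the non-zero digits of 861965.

12960

8×6×1×9×6×5 = 12960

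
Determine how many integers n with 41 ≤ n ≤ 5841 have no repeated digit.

The integers in [41, 5841] that have no repeated digit: 41, 42, 43, 45, 46, 47, …, 5840, 5841.
3139 qualify.

3139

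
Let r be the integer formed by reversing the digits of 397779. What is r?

Reversing 397779 gives 977793.

977793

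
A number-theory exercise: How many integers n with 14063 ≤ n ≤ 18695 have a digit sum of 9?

30

The integers in [14063, 18695] that have a digit sum of 9: 14103, 14112, 14121, 14130, 14202, 14211, …, 17100, 18000.
30 qualify.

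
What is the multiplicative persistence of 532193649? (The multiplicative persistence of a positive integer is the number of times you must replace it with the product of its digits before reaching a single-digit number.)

2

532193649 → 174960 → 0 (2 steps)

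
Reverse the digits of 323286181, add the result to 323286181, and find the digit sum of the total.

Reversal of 323286181 is 181682323; 323286181 + 181682323 = 504968504.
Digit sum of 504968504: 5+0+4+9+6+8+5+0+4 = 41.

41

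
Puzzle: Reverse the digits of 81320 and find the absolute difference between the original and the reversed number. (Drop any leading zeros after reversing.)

Reverse of 81320 is 2318.
|81320 − 2318| = 79002

79002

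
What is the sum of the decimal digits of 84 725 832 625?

52

8+4+7+2+5+8+3+2+6+2+5 = 52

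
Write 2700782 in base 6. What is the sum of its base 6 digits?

2700782 in base 6 is 133515342.
Digit sum: 1+3+3+5+1+5+3+4+2 = 27.

27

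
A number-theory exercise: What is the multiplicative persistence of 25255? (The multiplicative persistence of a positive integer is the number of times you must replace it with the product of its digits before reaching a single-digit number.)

2

25255 → 500 → 0 (2 steps)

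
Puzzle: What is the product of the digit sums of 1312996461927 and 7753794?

S(1312996461927) = 1+3+1+2+9+9+6+4+6+1+9+2+7 = 60.
S(7753794) = 7+7+5+3+7+9+4 = 42.
60 · 42 = 2520.

2520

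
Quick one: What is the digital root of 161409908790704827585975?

1+6+1+4+0+9+9+0+8+7+9+0+7+0+4+8+2+7+5+8+5+9+7+5 = 121
1+2+1 = 4

4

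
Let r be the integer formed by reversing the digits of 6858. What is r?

8586

Reversing 6858 gives 8586.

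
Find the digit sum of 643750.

6+4+3+7+5+0 = 25

25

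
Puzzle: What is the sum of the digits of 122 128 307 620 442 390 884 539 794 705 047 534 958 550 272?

191

1+2+2+1+2+8+3+0+7+6+2+0+4+4+2+3+9+0+8+8+4+5+3+9+7+9+4+7+0+5+0+4+7+5+3+4+9+5+8+5+5+0+2+7+2 = 191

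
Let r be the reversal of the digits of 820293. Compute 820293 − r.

428265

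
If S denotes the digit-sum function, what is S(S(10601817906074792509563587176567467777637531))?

4

First digit sum: 211.
2+1+1 = 4.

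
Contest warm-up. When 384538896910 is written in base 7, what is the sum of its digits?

46

384538896910 in base 7 is 36532142456500.
Digit sum: 3+6+5+3+2+1+4+2+4+5+6+5+0+0 = 46.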